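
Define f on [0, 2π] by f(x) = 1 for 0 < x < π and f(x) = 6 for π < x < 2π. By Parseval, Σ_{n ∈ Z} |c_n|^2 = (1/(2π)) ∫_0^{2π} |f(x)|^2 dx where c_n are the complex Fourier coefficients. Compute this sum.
Σ |c_n|^2 = 37/2

Parseval equates the L^2 energy of f (normalised by 1/(2π)) with the ℓ^2 sum of its Fourier coefficients: (1/(2π)) ∫_0^{2π} |f|^2 = Σ |c_n|^2.
Compute the left side: (1/(2π)) [∫_0^π 1^2 dx + ∫_π^{2π} 6^2 dx] = (1/(2π)) · (1π + 36π) = (1 + 36)/2 = 37/2.
So Σ_{n ∈ Z} |c_n|^2 = 37/2.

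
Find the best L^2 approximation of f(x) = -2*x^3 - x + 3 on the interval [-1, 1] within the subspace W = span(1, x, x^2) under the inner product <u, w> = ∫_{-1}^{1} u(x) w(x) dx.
g(x) = 3 - 11*x/5

The best approximation g ∈ W is the orthogonal projection of f onto W. Writing g = a_0 + a_1 x + a_2 x^2, the coefficients solve the normal equations G · a = b where
  G_{ij} = <φ_i, φ_j> and b_i = <f, φ_i>, with φ_0 = 1, φ_1 = x, φ_2 = x^2.
G =
  [2, 0, 2/3]
  [0, 2/3, 0]
  [2/3, 0, 2/5],
b = (6, -22/15, 2).
Solving gives a_0 = 3, a_1 = -11/5, a_2 = 0, so
  g(x) = 3 - 11*x/5.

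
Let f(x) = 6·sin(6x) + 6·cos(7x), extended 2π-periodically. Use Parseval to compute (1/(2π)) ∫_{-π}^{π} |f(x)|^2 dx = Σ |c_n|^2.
Σ |c_n|^2 = 36

Expand |f|^2 and use orthogonality of {sin(nx), cos(mx)} on [-π, π]:
  ∫_{-π}^{π} sin(nx)^2 dx = π, ∫ cos(mx)^2 dx = π, and cross terms integrate to 0.
So ∫_{-π}^{π} f(x)^2 dx = 6^2 · π + 6^2 · π = (36 + 36)π.
Divide by 2π: (36 + 36)/2 = 36.
By Parseval, this equals Σ |c_n|^2.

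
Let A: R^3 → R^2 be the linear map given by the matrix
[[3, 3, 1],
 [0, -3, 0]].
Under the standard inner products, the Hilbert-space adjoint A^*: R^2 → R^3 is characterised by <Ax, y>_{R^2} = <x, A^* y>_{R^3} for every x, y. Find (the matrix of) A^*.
A^* = A^T =
[[3, 0],
 [3, -3],
 [1, 0]]

For real matrices with standard dot products, the defining identity <Ax, y> = <x, A^* y> gives (Ax)^T y = x^T (A^*) y, i.e. x^T A^T y = x^T (A^*) y. Since this holds for all x, y, we must have A^* = A^T. Therefore
A^* =
[[3, 0],
 [3, -3],
 [1, 0]].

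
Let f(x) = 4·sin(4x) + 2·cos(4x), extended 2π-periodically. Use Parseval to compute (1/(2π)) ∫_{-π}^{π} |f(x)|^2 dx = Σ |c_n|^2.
Σ |c_n|^2 = 10

Expand |f|^2 and use orthogonality of {sin(nx), cos(mx)} on [-π, π]:
  ∫_{-π}^{π} sin(nx)^2 dx = π, ∫ cos(mx)^2 dx = π, and cross terms integrate to 0.
So ∫_{-π}^{π} f(x)^2 dx = 4^2 · π + 2^2 · π = (16 + 4)π.
Divide by 2π: (16 + 4)/2 = 10.
By Parseval, this equals Σ |c_n|^2.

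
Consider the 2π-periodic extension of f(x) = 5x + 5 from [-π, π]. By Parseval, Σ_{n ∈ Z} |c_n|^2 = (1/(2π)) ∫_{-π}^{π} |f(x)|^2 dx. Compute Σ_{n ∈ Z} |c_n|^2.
Σ |c_n|^2 = 25π^2/3 + 25

Expand and integrate term by term over [-π, π]:
  ∫ (5x)^2 dx = 25·(2π^3/3); ∫ 2·5·(5)·x dx = 0 (odd integrand); ∫ 5^2 dx = 25·2π.
So (1/(2π)) ∫_{-π}^{π} (5x + 5)^2 dx = 25π^2/3 + 25 = 25π^2/3 + 25.
Parseval ⇒ Σ |c_n|^2 = 25π^2/3 + 25.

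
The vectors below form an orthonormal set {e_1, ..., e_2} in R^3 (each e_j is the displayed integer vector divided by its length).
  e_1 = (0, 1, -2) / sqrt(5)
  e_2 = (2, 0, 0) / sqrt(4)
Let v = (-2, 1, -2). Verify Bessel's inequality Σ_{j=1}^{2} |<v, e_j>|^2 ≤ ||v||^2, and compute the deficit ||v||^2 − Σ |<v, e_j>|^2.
Σ |<v, e_j>|^2 = 9; ||v||^2 = 9; deficit = 0

Write each e_j = u_j / sqrt(<u_j, u_j>) where u_j is the displayed integer vector. Then <v, e_j> = <v, u_j> / sqrt(<u_j, u_j>), so |<v, e_j>|^2 = <v, u_j>^2 / <u_j, u_j>.
Coefficients: <v, e_1> = 5/sqrt(5), <v, e_2> = -4/sqrt(4).
Square and sum: Σ |<v, e_j>|^2 = 9.
Compute ||v||^2 = v·v = 9.
Deficit = 9 − 9 = 0 ≥ 0, confirming Bessel's inequality. (The deficit equals ||v − Σ <v,e_j> e_j||^2, the squared distance from v to span{e_j}.)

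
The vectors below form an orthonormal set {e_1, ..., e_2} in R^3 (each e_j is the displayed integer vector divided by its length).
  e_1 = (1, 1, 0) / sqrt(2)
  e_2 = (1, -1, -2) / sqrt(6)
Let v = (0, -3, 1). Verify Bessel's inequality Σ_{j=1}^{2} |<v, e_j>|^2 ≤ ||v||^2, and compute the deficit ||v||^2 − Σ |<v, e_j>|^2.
Σ |<v, e_j>|^2 = 14/3; ||v||^2 = 10; deficit = 16/3

Write each e_j = u_j / sqrt(<u_j, u_j>) where u_j is the displayed integer vector. Then <v, e_j> = <v, u_j> / sqrt(<u_j, u_j>), so |<v, e_j>|^2 = <v, u_j>^2 / <u_j, u_j>.
Coefficients: <v, e_1> = -3/sqrt(2), <v, e_2> = 1/sqrt(6).
Square and sum: Σ |<v, e_j>|^2 = 14/3.
Compute ||v||^2 = v·v = 10.
Deficit = 10 − 14/3 = 16/3 ≥ 0, confirming Bessel's inequality. (The deficit equals ||v − Σ <v,e_j> e_j||^2, the squared distance from v to span{e_j}.)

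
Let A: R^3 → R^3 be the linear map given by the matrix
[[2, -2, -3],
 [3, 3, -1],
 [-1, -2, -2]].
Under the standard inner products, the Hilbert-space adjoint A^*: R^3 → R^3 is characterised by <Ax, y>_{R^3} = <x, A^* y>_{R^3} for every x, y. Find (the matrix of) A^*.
A^* = A^T =
[[2, 3, -1],
 [-2, 3, -2],
 [-3, -1, -2]]

For real matrices with standard dot products, the defining identity <Ax, y> = <x, A^* y> gives (Ax)^T y = x^T (A^*) y, i.e. x^T A^T y = x^T (A^*) y. Since this holds for all x, y, we must have A^* = A^T. Therefore
A^* =
[[2, 3, -1],
 [-2, 3, -2],
 [-3, -1, -2]].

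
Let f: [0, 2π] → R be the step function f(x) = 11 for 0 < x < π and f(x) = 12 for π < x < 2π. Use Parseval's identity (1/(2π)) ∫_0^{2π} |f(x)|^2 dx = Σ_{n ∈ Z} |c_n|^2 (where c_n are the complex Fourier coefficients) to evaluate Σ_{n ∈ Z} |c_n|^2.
Σ |c_n|^2 = 265/2

Parseval equates the L^2 energy of f (normalised by 1/(2π)) with the ℓ^2 sum of its Fourier coefficients: (1/(2π)) ∫_0^{2π} |f|^2 = Σ |c_n|^2.
Compute the left side: (1/(2π)) [∫_0^π 11^2 dx + ∫_π^{2π} 12^2 dx] = (1/(2π)) · (121π + 144π) = (121 + 144)/2 = 265/2.
So Σ_{n ∈ Z} |c_n|^2 = 265/2.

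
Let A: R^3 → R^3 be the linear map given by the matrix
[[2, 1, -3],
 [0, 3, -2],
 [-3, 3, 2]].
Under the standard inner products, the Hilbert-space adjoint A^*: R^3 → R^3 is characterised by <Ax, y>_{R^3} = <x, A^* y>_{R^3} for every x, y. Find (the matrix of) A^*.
A^* = A^T =
[[2, 0, -3],
 [1, 3, 3],
 [-3, -2, 2]]

For real matrices with standard dot products, the defining identity <Ax, y> = <x, A^* y> gives (Ax)^T y = x^T (A^*) y, i.e. x^T A^T y = x^T (A^*) y. Since this holds for all x, y, we must have A^* = A^T. Therefore
A^* =
[[2, 0, -3],
 [1, 3, 3],
 [-3, -2, 2]].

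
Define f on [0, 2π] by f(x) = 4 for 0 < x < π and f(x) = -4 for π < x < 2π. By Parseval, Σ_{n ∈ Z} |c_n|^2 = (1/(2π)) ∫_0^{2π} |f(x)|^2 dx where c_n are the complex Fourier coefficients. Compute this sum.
Σ |c_n|^2 = 16

Parseval equates the L^2 energy of f (normalised by 1/(2π)) with the ℓ^2 sum of its Fourier coefficients: (1/(2π)) ∫_0^{2π} |f|^2 = Σ |c_n|^2.
Compute the left side: (1/(2π)) [∫_0^π 4^2 dx + ∫_π^{2π} (-4)^2 dx] = (1/(2π)) · (16π + 16π) = (16 + 16)/2 = 16.
So Σ_{n ∈ Z} |c_n|^2 = 16.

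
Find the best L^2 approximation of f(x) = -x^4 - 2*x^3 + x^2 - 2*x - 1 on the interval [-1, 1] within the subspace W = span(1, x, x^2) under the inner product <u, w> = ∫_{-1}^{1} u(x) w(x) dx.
g(x) = x^2/7 - 16*x/5 - 32/35

The best approximation g ∈ W is the orthogonal projection of f onto W. Writing g = a_0 + a_1 x + a_2 x^2, the coefficients solve the normal equations G · a = b where
  G_{ij} = <φ_i, φ_j> and b_i = <f, φ_i>, with φ_0 = 1, φ_1 = x, φ_2 = x^2.
G =
  [2, 0, 2/3]
  [0, 2/3, 0]
  [2/3, 0, 2/5],
b = (-26/15, -32/15, -58/105).
Solving gives a_0 = -32/35, a_1 = -16/5, a_2 = 1/7, so
  g(x) = x^2/7 - 16*x/5 - 32/35.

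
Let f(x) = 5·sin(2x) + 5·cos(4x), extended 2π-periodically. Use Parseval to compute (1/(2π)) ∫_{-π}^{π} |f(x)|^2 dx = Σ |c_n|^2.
Σ |c_n|^2 = 25

Expand |f|^2 and use orthogonality of {sin(nx), cos(mx)} on [-π, π]:
  ∫_{-π}^{π} sin(nx)^2 dx = π, ∫ cos(mx)^2 dx = π, and cross terms integrate to 0.
So ∫_{-π}^{π} f(x)^2 dx = 5^2 · π + 5^2 · π = (25 + 25)π.
Divide by 2π: (25 + 25)/2 = 25.
By Parseval, this equals Σ |c_n|^2.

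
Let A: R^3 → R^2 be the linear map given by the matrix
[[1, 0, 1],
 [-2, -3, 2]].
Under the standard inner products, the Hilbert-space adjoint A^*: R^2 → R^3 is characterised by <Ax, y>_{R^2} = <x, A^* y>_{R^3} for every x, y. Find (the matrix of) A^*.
A^* = A^T =
[[1, -2],
 [0, -3],
 [1, 2]]

For real matrices with standard dot products, the defining identity <Ax, y> = <x, A^* y> gives (Ax)^T y = x^T (A^*) y, i.e. x^T A^T y = x^T (A^*) y. Since this holds for all x, y, we must have A^* = A^T. Therefore
A^* =
[[1, -2],
 [0, -3],
 [1, 2]].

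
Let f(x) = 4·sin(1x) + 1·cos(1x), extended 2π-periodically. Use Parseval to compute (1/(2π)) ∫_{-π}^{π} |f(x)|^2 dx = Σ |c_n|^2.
Σ |c_n|^2 = 17/2

Expand |f|^2 and use orthogonality of {sin(nx), cos(mx)} on [-π, π]:
  ∫_{-π}^{π} sin(nx)^2 dx = π, ∫ cos(mx)^2 dx = π, and cross terms integrate to 0.
So ∫_{-π}^{π} f(x)^2 dx = 4^2 · π + 1^2 · π = (16 + 1)π.
Divide by 2π: (16 + 1)/2 = 17/2.
By Parseval, this equals Σ |c_n|^2.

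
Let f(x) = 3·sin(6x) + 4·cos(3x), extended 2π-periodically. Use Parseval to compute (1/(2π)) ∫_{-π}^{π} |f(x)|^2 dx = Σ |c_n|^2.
Σ |c_n|^2 = 25/2

Expand |f|^2 and use orthogonality of {sin(nx), cos(mx)} on [-π, π]:
  ∫_{-π}^{π} sin(nx)^2 dx = π, ∫ cos(mx)^2 dx = π, and cross terms integrate to 0.
So ∫_{-π}^{π} f(x)^2 dx = 3^2 · π + 4^2 · π = (9 + 16)π.
Divide by 2π: (9 + 16)/2 = 25/2.
By Parseval, this equals Σ |c_n|^2.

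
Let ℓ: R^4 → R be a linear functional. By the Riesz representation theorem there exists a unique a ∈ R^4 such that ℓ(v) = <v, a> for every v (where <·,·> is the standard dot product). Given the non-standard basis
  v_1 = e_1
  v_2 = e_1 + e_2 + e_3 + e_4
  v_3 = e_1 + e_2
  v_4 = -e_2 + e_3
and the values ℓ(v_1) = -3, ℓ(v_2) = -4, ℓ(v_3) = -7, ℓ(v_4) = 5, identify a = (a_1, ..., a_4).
a = (-3, -4, 1, 2)

Write a = (a_1, ..., a_4) in the standard basis. For each basis vector v_i, ℓ(v_i) = <v_i, a> is a linear equation in the a_j's. Collect the n equations into a matrix system V a = ℓ, where row i of V is v_i (expressed in the standard basis). Since V is invertible (lower-triangular with 1s on the diagonal, up to permutation), solve by back-substitution:
  V =
[[1, 0, 0, 0],
 [1, 1, 1, 1],
 [1, 1, 0, 0],
 [0, -1, 1, 0]]
  V a = (-3, -4, -7, 5)
Solving gives a = (-3, -4, 1, 2).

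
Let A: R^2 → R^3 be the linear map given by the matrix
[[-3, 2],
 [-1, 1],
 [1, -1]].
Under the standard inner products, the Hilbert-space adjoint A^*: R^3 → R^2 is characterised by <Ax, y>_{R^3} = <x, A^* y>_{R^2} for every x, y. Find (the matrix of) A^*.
A^* = A^T =
[[-3, -1, 1],
 [2, 1, -1]]

For real matrices with standard dot products, the defining identity <Ax, y> = <x, A^* y> gives (Ax)^T y = x^T (A^*) y, i.e. x^T A^T y = x^T (A^*) y. Since this holds for all x, y, we must have A^* = A^T. Therefore
A^* =
[[-3, -1, 1],
 [2, 1, -1]].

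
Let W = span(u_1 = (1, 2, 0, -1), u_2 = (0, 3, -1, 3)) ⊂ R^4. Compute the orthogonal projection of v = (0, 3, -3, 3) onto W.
proj_W(v) = (-2/35, 113/35, -39/35, 17/5)

Set up U = [u_1 | ... | u_2] ∈ R^(4×2). The projector onto W = col(U) is P = U (U^T U)^(-1) U^T.
Compute U^T U =
  [6, 3]
  [3, 19],
and U^T v = (3, 21).
Solve U^T U · c = U^T v for the coefficients: c = (-2/35, 39/35). The projection is proj_W(v) = U c.
Check: (v - proj_W(v)) · u_1 = 0  (should be 0).
Check: (v - proj_W(v)) · u_2 = 0  (should be 0).
Result: proj_W(v) = (-2/35, 113/35, -39/35, 17/5).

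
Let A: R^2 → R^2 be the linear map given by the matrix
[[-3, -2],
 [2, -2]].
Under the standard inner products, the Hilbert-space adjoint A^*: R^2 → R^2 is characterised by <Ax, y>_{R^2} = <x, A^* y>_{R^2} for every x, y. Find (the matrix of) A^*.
A^* = A^T =
[[-3, 2],
 [-2, -2]]

For real matrices with standard dot products, the defining identity <Ax, y> = <x, A^* y> gives (Ax)^T y = x^T (A^*) y, i.e. x^T A^T y = x^T (A^*) y. Since this holds for all x, y, we must have A^* = A^T. Therefore
A^* =
[[-3, 2],
 [-2, -2]].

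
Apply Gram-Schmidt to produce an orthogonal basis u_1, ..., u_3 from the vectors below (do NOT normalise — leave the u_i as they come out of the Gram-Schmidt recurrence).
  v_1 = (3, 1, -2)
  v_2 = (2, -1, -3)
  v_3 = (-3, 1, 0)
Orthogonal basis:
  u_1 = (3, 1, -2)
  u_2 = (-5/14, -25/14, -10/7)
  u_3 = (-4/3, 4/3, -4/3)

Apply the Gram-Schmidt recurrence
  u_1 = v_1
  u_i = v_i − Σ_{j<i} ((v_i · u_j) / (u_j · u_j)) · u_j.

Step by step this gives:
  u_1 = (3, 1, -2)
  u_2 = (-5/14, -25/14, -10/7)
  u_3 = (-4/3, 4/3, -4/3)

Orthogonality check:
  u_2 · u_1 = 0 (should be 0)
  u_3 · u_1 = 0 (should be 0)
  u_3 · u_2 = 0 (should be 0)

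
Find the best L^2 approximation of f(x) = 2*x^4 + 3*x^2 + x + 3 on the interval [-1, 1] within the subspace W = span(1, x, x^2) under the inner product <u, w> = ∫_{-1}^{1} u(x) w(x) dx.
g(x) = 33*x^2/7 + x + 99/35

The best approximation g ∈ W is the orthogonal projection of f onto W. Writing g = a_0 + a_1 x + a_2 x^2, the coefficients solve the normal equations G · a = b where
  G_{ij} = <φ_i, φ_j> and b_i = <f, φ_i>, with φ_0 = 1, φ_1 = x, φ_2 = x^2.
G =
  [2, 0, 2/3]
  [0, 2/3, 0]
  [2/3, 0, 2/5],
b = (44/5, 2/3, 132/35).
Solving gives a_0 = 99/35, a_1 = 1, a_2 = 33/7, so
  g(x) = 33*x^2/7 + x + 99/35.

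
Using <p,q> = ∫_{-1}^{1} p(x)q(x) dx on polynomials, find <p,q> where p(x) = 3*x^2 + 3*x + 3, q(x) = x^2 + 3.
<p,q> = 136/5

Expand the product: p(x)·q(x) = 3*x^4 + 3*x^3 + 12*x^2 + 9*x + 9.
∫_{-1}^{1} of each monomial x^k gives [2/(k+1) if k even, 0 if k odd]. Integrating term-by-term (or equivalently evaluating the antiderivative F(x) = 3*x^5/5 + 3*x^4/4 + 4*x^3 + 9*x^2/2 + 9*x at the endpoints):
  F(1) − F(−1) = 377/20 − (-167/20) = 136/5.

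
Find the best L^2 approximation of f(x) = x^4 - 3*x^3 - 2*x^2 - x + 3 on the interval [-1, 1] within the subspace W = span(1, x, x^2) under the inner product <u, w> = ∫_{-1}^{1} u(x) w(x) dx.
g(x) = -8*x^2/7 - 14*x/5 + 102/35

The best approximation g ∈ W is the orthogonal projection of f onto W. Writing g = a_0 + a_1 x + a_2 x^2, the coefficients solve the normal equations G · a = b where
  G_{ij} = <φ_i, φ_j> and b_i = <f, φ_i>, with φ_0 = 1, φ_1 = x, φ_2 = x^2.
G =
  [2, 0, 2/3]
  [0, 2/3, 0]
  [2/3, 0, 2/5],
b = (76/15, -28/15, 52/35).
Solving gives a_0 = 102/35, a_1 = -14/5, a_2 = -8/7, so
  g(x) = -8*x^2/7 - 14*x/5 + 102/35.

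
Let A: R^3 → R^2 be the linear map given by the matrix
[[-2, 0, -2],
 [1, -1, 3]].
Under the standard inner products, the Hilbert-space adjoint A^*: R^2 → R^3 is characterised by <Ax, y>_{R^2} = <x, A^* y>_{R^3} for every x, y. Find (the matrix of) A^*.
A^* = A^T =
[[-2, 1],
 [0, -1],
 [-2, 3]]

For real matrices with standard dot products, the defining identity <Ax, y> = <x, A^* y> gives (Ax)^T y = x^T (A^*) y, i.e. x^T A^T y = x^T (A^*) y. Since this holds for all x, y, we must have A^* = A^T. Therefore
A^* =
[[-2, 1],
 [0, -1],
 [-2, 3]].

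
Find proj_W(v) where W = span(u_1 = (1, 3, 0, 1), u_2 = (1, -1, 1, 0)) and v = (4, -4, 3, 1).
proj_W(v) = (108/29, -104/29, 107/29, 1/29)

Set up U = [u_1 | ... | u_2] ∈ R^(4×2). The projector onto W = col(U) is P = U (U^T U)^(-1) U^T.
Compute U^T U =
  [11, -2]
  [-2, 3],
and U^T v = (-7, 11).
Solve U^T U · c = U^T v for the coefficients: c = (1/29, 107/29). The projection is proj_W(v) = U c.
Check: (v - proj_W(v)) · u_1 = 0  (should be 0).
Check: (v - proj_W(v)) · u_2 = 0  (should be 0).
Result: proj_W(v) = (108/29, -104/29, 107/29, 1/29).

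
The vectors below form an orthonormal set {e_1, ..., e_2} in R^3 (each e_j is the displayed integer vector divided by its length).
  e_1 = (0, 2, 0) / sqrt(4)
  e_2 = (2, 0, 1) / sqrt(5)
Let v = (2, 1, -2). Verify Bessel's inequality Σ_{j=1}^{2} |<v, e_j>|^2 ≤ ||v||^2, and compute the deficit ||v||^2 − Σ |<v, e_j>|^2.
Σ |<v, e_j>|^2 = 9/5; ||v||^2 = 9; deficit = 36/5

Write each e_j = u_j / sqrt(<u_j, u_j>) where u_j is the displayed integer vector. Then <v, e_j> = <v, u_j> / sqrt(<u_j, u_j>), so |<v, e_j>|^2 = <v, u_j>^2 / <u_j, u_j>.
Coefficients: <v, e_1> = 2/sqrt(4), <v, e_2> = 2/sqrt(5).
Square and sum: Σ |<v, e_j>|^2 = 9/5.
Compute ||v||^2 = v·v = 9.
Deficit = 9 − 9/5 = 36/5 ≥ 0, confirming Bessel's inequality. (The deficit equals ||v − Σ <v,e_j> e_j||^2, the squared distance from v to span{e_j}.)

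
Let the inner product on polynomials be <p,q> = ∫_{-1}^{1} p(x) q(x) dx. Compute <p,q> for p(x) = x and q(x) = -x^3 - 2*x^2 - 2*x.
<p,q> = -26/15

Expand the product: p(x)·q(x) = -x^4 - 2*x^3 - 2*x^2.
∫_{-1}^{1} of each monomial x^k gives [2/(k+1) if k even, 0 if k odd]. Integrating term-by-term (or equivalently evaluating the antiderivative F(x) = -x^5/5 - x^4/2 - 2*x^3/3 at the endpoints):
  F(1) − F(−1) = -41/30 − (11/30) = -26/15.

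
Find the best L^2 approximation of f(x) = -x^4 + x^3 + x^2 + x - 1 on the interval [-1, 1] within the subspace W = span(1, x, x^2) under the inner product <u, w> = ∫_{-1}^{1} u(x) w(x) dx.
g(x) = x^2/7 + 8*x/5 - 32/35

The best approximation g ∈ W is the orthogonal projection of f onto W. Writing g = a_0 + a_1 x + a_2 x^2, the coefficients solve the normal equations G · a = b where
  G_{ij} = <φ_i, φ_j> and b_i = <f, φ_i>, with φ_0 = 1, φ_1 = x, φ_2 = x^2.
G =
  [2, 0, 2/3]
  [0, 2/3, 0]
  [2/3, 0, 2/5],
b = (-26/15, 16/15, -58/105).
Solving gives a_0 = -32/35, a_1 = 8/5, a_2 = 1/7, so
  g(x) = x^2/7 + 8*x/5 - 32/35.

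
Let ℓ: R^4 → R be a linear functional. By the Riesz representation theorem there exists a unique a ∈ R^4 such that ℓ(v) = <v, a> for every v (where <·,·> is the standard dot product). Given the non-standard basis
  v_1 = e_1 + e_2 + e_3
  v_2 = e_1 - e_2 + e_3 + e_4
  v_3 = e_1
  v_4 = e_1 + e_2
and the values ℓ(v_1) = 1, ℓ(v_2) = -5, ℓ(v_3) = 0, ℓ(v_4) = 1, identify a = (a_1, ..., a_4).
a = (0, 1, 0, -4)

Write a = (a_1, ..., a_4) in the standard basis. For each basis vector v_i, ℓ(v_i) = <v_i, a> is a linear equation in the a_j's. Collect the n equations into a matrix system V a = ℓ, where row i of V is v_i (expressed in the standard basis). Since V is invertible (lower-triangular with 1s on the diagonal, up to permutation), solve by back-substitution:
  V =
[[1, 1, 1, 0],
 [1, -1, 1, 1],
 [1, 0, 0, 0],
 [1, 1, 0, 0]]
  V a = (1, -5, 0, 1)
Solving gives a = (0, 1, 0, -4).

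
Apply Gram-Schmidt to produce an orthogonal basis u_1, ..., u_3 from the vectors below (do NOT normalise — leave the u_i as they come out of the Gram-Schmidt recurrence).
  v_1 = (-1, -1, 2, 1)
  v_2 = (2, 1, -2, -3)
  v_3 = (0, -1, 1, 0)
Orthogonal basis:
  u_1 = (-1, -1, 2, 1)
  u_2 = (4/7, -3/7, 6/7, -11/7)
  u_3 = (3/13, -11/26, -2/13, 3/26)

Apply the Gram-Schmidt recurrence
  u_1 = v_1
  u_i = v_i − Σ_{j<i} ((v_i · u_j) / (u_j · u_j)) · u_j.

Step by step this gives:
  u_1 = (-1, -1, 2, 1)
  u_2 = (4/7, -3/7, 6/7, -11/7)
  u_3 = (3/13, -11/26, -2/13, 3/26)

Orthogonality check:
  u_2 · u_1 = 0 (should be 0)
  u_3 · u_1 = 0 (should be 0)
  u_3 · u_2 = 0 (should be 0)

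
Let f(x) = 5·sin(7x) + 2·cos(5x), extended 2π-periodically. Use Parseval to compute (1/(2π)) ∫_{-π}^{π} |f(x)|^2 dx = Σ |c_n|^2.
Σ |c_n|^2 = 29/2

Expand |f|^2 and use orthogonality of {sin(nx), cos(mx)} on [-π, π]:
  ∫_{-π}^{π} sin(nx)^2 dx = π, ∫ cos(mx)^2 dx = π, and cross terms integrate to 0.
So ∫_{-π}^{π} f(x)^2 dx = 5^2 · π + 2^2 · π = (25 + 4)π.
Divide by 2π: (25 + 4)/2 = 29/2.
By Parseval, this equals Σ |c_n|^2.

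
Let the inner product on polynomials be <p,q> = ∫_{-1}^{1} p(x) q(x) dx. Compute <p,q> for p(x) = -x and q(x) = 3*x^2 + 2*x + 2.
<p,q> = -4/3

Expand the product: p(x)·q(x) = -3*x^3 - 2*x^2 - 2*x.
∫_{-1}^{1} of each monomial x^k gives [2/(k+1) if k even, 0 if k odd]. Integrating term-by-term (or equivalently evaluating the antiderivative F(x) = -3*x^4/4 - 2*x^3/3 - x^2 at the endpoints):
  F(1) − F(−1) = -29/12 − (-13/12) = -4/3.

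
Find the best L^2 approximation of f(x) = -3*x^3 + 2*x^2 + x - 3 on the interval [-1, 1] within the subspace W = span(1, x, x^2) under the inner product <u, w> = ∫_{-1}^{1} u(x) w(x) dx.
g(x) = 2*x^2 - 4*x/5 - 3

The best approximation g ∈ W is the orthogonal projection of f onto W. Writing g = a_0 + a_1 x + a_2 x^2, the coefficients solve the normal equations G · a = b where
  G_{ij} = <φ_i, φ_j> and b_i = <f, φ_i>, with φ_0 = 1, φ_1 = x, φ_2 = x^2.
G =
  [2, 0, 2/3]
  [0, 2/3, 0]
  [2/3, 0, 2/5],
b = (-14/3, -8/15, -6/5).
Solving gives a_0 = -3, a_1 = -4/5, a_2 = 2, so
  g(x) = 2*x^2 - 4*x/5 - 3.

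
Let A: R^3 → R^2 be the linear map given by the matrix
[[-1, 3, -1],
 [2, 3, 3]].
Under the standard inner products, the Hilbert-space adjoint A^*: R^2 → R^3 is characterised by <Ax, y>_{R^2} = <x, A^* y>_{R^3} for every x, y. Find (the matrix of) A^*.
A^* = A^T =
[[-1, 2],
 [3, 3],
 [-1, 3]]

For real matrices with standard dot products, the defining identity <Ax, y> = <x, A^* y> gives (Ax)^T y = x^T (A^*) y, i.e. x^T A^T y = x^T (A^*) y. Since this holds for all x, y, we must have A^* = A^T. Therefore
A^* =
[[-1, 2],
 [3, 3],
 [-1, 3]].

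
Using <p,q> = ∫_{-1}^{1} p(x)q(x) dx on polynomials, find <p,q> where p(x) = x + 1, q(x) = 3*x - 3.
<p,q> = -4

Expand the product: p(x)·q(x) = 3*x^2 - 3.
∫_{-1}^{1} of each monomial x^k gives [2/(k+1) if k even, 0 if k odd]. Integrating term-by-term (or equivalently evaluating the antiderivative F(x) = x^3 - 3*x at the endpoints):
  F(1) − F(−1) = -2 − (2) = -4.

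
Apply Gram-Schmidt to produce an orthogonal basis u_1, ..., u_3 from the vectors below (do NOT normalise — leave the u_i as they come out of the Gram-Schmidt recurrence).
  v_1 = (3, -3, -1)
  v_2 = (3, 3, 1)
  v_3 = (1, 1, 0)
Orthogonal basis:
  u_1 = (3, -3, -1)
  u_2 = (60/19, 54/19, 18/19)
  u_3 = (0, 1/10, -3/10)

Apply the Gram-Schmidt recurrence
  u_1 = v_1
  u_i = v_i − Σ_{j<i} ((v_i · u_j) / (u_j · u_j)) · u_j.

Step by step this gives:
  u_1 = (3, -3, -1)
  u_2 = (60/19, 54/19, 18/19)
  u_3 = (0, 1/10, -3/10)

Orthogonality check:
  u_2 · u_1 = 0 (should be 0)
  u_3 · u_1 = 0 (should be 0)
  u_3 · u_2 = 0 (should be 0)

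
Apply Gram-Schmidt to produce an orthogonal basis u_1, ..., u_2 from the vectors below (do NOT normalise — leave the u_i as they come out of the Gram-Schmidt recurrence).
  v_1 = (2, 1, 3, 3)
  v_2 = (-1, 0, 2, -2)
Orthogonal basis:
  u_1 = (2, 1, 3, 3)
  u_2 = (-19/23, 2/23, 52/23, -40/23)

Apply the Gram-Schmidt recurrence
  u_1 = v_1
  u_i = v_i − Σ_{j<i} ((v_i · u_j) / (u_j · u_j)) · u_j.

Step by step this gives:
  u_1 = (2, 1, 3, 3)
  u_2 = (-19/23, 2/23, 52/23, -40/23)

Orthogonality check:
  u_2 · u_1 = 0 (should be 0)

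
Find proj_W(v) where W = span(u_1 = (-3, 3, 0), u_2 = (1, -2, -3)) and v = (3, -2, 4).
proj_W(v) = (60/19, -35/19, 75/19)

Set up U = [u_1 | ... | u_2] ∈ R^(3×2). The projector onto W = col(U) is P = U (U^T U)^(-1) U^T.
Compute U^T U =
  [18, -9]
  [-9, 14],
and U^T v = (-15, -5).
Solve U^T U · c = U^T v for the coefficients: c = (-85/57, -25/19). The projection is proj_W(v) = U c.
Check: (v - proj_W(v)) · u_1 = 0  (should be 0).
Check: (v - proj_W(v)) · u_2 = 0  (should be 0).
Result: proj_W(v) = (60/19, -35/19, 75/19).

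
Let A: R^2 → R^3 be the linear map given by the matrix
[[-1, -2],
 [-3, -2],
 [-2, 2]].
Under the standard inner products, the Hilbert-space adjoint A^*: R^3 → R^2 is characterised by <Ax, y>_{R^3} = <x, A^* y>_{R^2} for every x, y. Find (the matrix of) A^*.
A^* = A^T =
[[-1, -3, -2],
 [-2, -2, 2]]

For real matrices with standard dot products, the defining identity <Ax, y> = <x, A^* y> gives (Ax)^T y = x^T (A^*) y, i.e. x^T A^T y = x^T (A^*) y. Since this holds for all x, y, we must have A^* = A^T. Therefore
A^* =
[[-1, -3, -2],
 [-2, -2, 2]].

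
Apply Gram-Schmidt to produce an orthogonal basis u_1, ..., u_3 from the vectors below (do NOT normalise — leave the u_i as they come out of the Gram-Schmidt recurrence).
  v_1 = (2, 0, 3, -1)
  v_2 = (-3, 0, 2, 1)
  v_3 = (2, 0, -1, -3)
Orthogonal basis:
  u_1 = (2, 0, 3, -1)
  u_2 = (-20/7, 0, 31/14, 13/14)
  u_3 = (-10/13, 0, -2/13, -2)

Apply the Gram-Schmidt recurrence
  u_1 = v_1
  u_i = v_i − Σ_{j<i} ((v_i · u_j) / (u_j · u_j)) · u_j.

Step by step this gives:
  u_1 = (2, 0, 3, -1)
  u_2 = (-20/7, 0, 31/14, 13/14)
  u_3 = (-10/13, 0, -2/13, -2)

Orthogonality check:
  u_2 · u_1 = 0 (should be 0)
  u_3 · u_1 = 0 (should be 0)
  u_3 · u_2 = 0 (should be 0)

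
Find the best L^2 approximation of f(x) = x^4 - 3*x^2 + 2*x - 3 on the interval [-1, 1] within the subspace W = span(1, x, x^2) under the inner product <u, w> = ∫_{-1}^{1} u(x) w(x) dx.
g(x) = -15*x^2/7 + 2*x - 108/35

The best approximation g ∈ W is the orthogonal projection of f onto W. Writing g = a_0 + a_1 x + a_2 x^2, the coefficients solve the normal equations G · a = b where
  G_{ij} = <φ_i, φ_j> and b_i = <f, φ_i>, with φ_0 = 1, φ_1 = x, φ_2 = x^2.
G =
  [2, 0, 2/3]
  [0, 2/3, 0]
  [2/3, 0, 2/5],
b = (-38/5, 4/3, -102/35).
Solving gives a_0 = -108/35, a_1 = 2, a_2 = -15/7, so
  g(x) = -15*x^2/7 + 2*x - 108/35.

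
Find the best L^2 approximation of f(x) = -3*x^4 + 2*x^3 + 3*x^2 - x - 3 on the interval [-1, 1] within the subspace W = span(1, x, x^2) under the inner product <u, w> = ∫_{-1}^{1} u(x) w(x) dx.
g(x) = 3*x^2/7 + x/5 - 96/35

The best approximation g ∈ W is the orthogonal projection of f onto W. Writing g = a_0 + a_1 x + a_2 x^2, the coefficients solve the normal equations G · a = b where
  G_{ij} = <φ_i, φ_j> and b_i = <f, φ_i>, with φ_0 = 1, φ_1 = x, φ_2 = x^2.
G =
  [2, 0, 2/3]
  [0, 2/3, 0]
  [2/3, 0, 2/5],
b = (-26/5, 2/15, -58/35).
Solving gives a_0 = -96/35, a_1 = 1/5, a_2 = 3/7, so
  g(x) = 3*x^2/7 + x/5 - 96/35.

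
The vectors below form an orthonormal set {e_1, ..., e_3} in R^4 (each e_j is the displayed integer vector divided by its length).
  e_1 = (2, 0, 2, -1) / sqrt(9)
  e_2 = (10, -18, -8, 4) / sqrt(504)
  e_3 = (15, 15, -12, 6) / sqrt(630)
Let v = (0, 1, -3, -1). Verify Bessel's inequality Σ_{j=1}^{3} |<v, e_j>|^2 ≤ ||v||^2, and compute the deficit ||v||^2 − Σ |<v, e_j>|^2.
Σ |<v, e_j>|^2 = 6; ||v||^2 = 11; deficit = 5

Write each e_j = u_j / sqrt(<u_j, u_j>) where u_j is the displayed integer vector. Then <v, e_j> = <v, u_j> / sqrt(<u_j, u_j>), so |<v, e_j>|^2 = <v, u_j>^2 / <u_j, u_j>.
Coefficients: <v, e_1> = -5/sqrt(9), <v, e_2> = 2/sqrt(504), <v, e_3> = 45/sqrt(630).
Square and sum: Σ |<v, e_j>|^2 = 6.
Compute ||v||^2 = v·v = 11.
Deficit = 11 − 6 = 5 ≥ 0, confirming Bessel's inequality. (The deficit equals ||v − Σ <v,e_j> e_j||^2, the squared distance from v to span{e_j}.)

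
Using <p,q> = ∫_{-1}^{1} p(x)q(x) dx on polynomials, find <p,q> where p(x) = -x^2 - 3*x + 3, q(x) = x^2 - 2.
<p,q> = -136/15

Expand the product: p(x)·q(x) = -x^4 - 3*x^3 + 5*x^2 + 6*x - 6.
∫_{-1}^{1} of each monomial x^k gives [2/(k+1) if k even, 0 if k odd]. Integrating term-by-term (or equivalently evaluating the antiderivative F(x) = -x^5/5 - 3*x^4/4 + 5*x^3/3 + 3*x^2 - 6*x at the endpoints):
  F(1) − F(−1) = -137/60 − (407/60) = -136/15.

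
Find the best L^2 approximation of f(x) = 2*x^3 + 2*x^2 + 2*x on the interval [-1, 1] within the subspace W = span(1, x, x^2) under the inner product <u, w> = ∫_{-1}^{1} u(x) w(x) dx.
g(x) = 2*x^2 + 16*x/5

The best approximation g ∈ W is the orthogonal projection of f onto W. Writing g = a_0 + a_1 x + a_2 x^2, the coefficients solve the normal equations G · a = b where
  G_{ij} = <φ_i, φ_j> and b_i = <f, φ_i>, with φ_0 = 1, φ_1 = x, φ_2 = x^2.
G =
  [2, 0, 2/3]
  [0, 2/3, 0]
  [2/3, 0, 2/5],
b = (4/3, 32/15, 4/5).
Solving gives a_0 = 0, a_1 = 16/5, a_2 = 2, so
  g(x) = 2*x^2 + 16*x/5.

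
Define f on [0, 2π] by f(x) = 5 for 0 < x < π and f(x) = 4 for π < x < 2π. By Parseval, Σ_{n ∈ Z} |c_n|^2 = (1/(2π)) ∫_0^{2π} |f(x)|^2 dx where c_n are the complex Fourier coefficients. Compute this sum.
Σ |c_n|^2 = 41/2

Parseval equates the L^2 energy of f (normalised by 1/(2π)) with the ℓ^2 sum of its Fourier coefficients: (1/(2π)) ∫_0^{2π} |f|^2 = Σ |c_n|^2.
Compute the left side: (1/(2π)) [∫_0^π 5^2 dx + ∫_π^{2π} 4^2 dx] = (1/(2π)) · (25π + 16π) = (25 + 16)/2 = 41/2.
So Σ_{n ∈ Z} |c_n|^2 = 41/2.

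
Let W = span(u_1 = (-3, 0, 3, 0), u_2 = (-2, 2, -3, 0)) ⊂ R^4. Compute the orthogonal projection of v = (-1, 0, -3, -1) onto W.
proj_W(v) = (-17/33, 40/33, -83/33, 0)

Set up U = [u_1 | ... | u_2] ∈ R^(4×2). The projector onto W = col(U) is P = U (U^T U)^(-1) U^T.
Compute U^T U =
  [18, -3]
  [-3, 17],
and U^T v = (-6, 11).
Solve U^T U · c = U^T v for the coefficients: c = (-23/99, 20/33). The projection is proj_W(v) = U c.
Check: (v - proj_W(v)) · u_1 = 0  (should be 0).
Check: (v - proj_W(v)) · u_2 = 0  (should be 0).
Result: proj_W(v) = (-17/33, 40/33, -83/33, 0).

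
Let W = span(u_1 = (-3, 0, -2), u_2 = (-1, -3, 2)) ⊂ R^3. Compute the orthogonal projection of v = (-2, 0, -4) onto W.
proj_W(v) = (-506/181, 192/181, -508/181)

Set up U = [u_1 | ... | u_2] ∈ R^(3×2). The projector onto W = col(U) is P = U (U^T U)^(-1) U^T.
Compute U^T U =
  [13, -1]
  [-1, 14],
and U^T v = (14, -6).
Solve U^T U · c = U^T v for the coefficients: c = (190/181, -64/181). The projection is proj_W(v) = U c.
Check: (v - proj_W(v)) · u_1 = 0  (should be 0).
Check: (v - proj_W(v)) · u_2 = 0  (should be 0).
Result: proj_W(v) = (-506/181, 192/181, -508/181).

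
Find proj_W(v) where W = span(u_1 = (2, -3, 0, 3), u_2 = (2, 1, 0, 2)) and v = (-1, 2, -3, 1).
proj_W(v) = (40/149, 256/149, 0, -19/149)

Set up U = [u_1 | ... | u_2] ∈ R^(4×2). The projector onto W = col(U) is P = U (U^T U)^(-1) U^T.
Compute U^T U =
  [22, 7]
  [7, 9],
and U^T v = (-5, 2).
Solve U^T U · c = U^T v for the coefficients: c = (-59/149, 79/149). The projection is proj_W(v) = U c.
Check: (v - proj_W(v)) · u_1 = 0  (should be 0).
Check: (v - proj_W(v)) · u_2 = 0  (should be 0).
Result: proj_W(v) = (40/149, 256/149, 0, -19/149).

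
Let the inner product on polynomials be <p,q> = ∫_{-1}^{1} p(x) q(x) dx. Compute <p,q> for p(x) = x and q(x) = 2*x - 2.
<p,q> = 4/3

Expand the product: p(x)·q(x) = 2*x^2 - 2*x.
∫_{-1}^{1} of each monomial x^k gives [2/(k+1) if k even, 0 if k odd]. Integrating term-by-term (or equivalently evaluating the antiderivative F(x) = 2*x^3/3 - x^2 at the endpoints):
  F(1) − F(−1) = -1/3 − (-5/3) = 4/3.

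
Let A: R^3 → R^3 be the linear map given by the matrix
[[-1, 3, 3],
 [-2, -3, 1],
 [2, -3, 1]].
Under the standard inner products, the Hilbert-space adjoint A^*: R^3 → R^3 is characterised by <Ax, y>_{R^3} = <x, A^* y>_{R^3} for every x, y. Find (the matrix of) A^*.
A^* = A^T =
[[-1, -2, 2],
 [3, -3, -3],
 [3, 1, 1]]

For real matrices with standard dot products, the defining identity <Ax, y> = <x, A^* y> gives (Ax)^T y = x^T (A^*) y, i.e. x^T A^T y = x^T (A^*) y. Since this holds for all x, y, we must have A^* = A^T. Therefore
A^* =
[[-1, -2, 2],
 [3, -3, -3],
 [3, 1, 1]].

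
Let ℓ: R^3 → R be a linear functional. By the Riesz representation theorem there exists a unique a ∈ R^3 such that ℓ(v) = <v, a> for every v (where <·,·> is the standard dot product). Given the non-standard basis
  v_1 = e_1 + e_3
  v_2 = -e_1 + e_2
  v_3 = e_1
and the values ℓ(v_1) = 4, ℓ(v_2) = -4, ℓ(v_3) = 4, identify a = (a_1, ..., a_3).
a = (4, 0, 0)

Write a = (a_1, ..., a_3) in the standard basis. For each basis vector v_i, ℓ(v_i) = <v_i, a> is a linear equation in the a_j's. Collect the n equations into a matrix system V a = ℓ, where row i of V is v_i (expressed in the standard basis). Since V is invertible (lower-triangular with 1s on the diagonal, up to permutation), solve by back-substitution:
  V =
[[1, 0, 1],
 [-1, 1, 0],
 [1, 0, 0]]
  V a = (4, -4, 4)
Solving gives a = (4, 0, 0).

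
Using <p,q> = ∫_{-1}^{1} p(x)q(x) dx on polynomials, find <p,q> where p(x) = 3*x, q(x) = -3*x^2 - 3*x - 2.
<p,q> = -6

Expand the product: p(x)·q(x) = -9*x^3 - 9*x^2 - 6*x.
∫_{-1}^{1} of each monomial x^k gives [2/(k+1) if k even, 0 if k odd]. Integrating term-by-term (or equivalently evaluating the antiderivative F(x) = -9*x^4/4 - 3*x^3 - 3*x^2 at the endpoints):
  F(1) − F(−1) = -33/4 − (-9/4) = -6.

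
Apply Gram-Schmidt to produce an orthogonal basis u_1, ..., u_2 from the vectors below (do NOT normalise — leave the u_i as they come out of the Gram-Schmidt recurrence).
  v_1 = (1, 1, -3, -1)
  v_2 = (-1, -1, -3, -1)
Orthogonal basis:
  u_1 = (1, 1, -3, -1)
  u_2 = (-5/3, -5/3, -1, -1/3)

Apply the Gram-Schmidt recurrence
  u_1 = v_1
  u_i = v_i − Σ_{j<i} ((v_i · u_j) / (u_j · u_j)) · u_j.

Step by step this gives:
  u_1 = (1, 1, -3, -1)
  u_2 = (-5/3, -5/3, -1, -1/3)

Orthogonality check:
  u_2 · u_1 = 0 (should be 0)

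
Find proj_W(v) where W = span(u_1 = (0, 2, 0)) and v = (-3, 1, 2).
proj_W(v) = (0, 1, 0)

Set up U = [u_1 | ... | u_1] ∈ R^(3×1). The projector onto W = col(U) is P = U (U^T U)^(-1) U^T.
Compute U^T U =
  [4],
and U^T v = (2).
Solve U^T U · c = U^T v for the coefficients: c = (1/2). The projection is proj_W(v) = U c.
Check: (v - proj_W(v)) · u_1 = 0  (should be 0).
Result: proj_W(v) = (0, 1, 0).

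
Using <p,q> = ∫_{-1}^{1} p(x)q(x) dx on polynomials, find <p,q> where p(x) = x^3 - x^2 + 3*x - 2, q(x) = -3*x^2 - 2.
<p,q> = 218/15

Expand the product: p(x)·q(x) = -3*x^5 + 3*x^4 - 11*x^3 + 8*x^2 - 6*x + 4.
∫_{-1}^{1} of each monomial x^k gives [2/(k+1) if k even, 0 if k odd]. Integrating term-by-term (or equivalently evaluating the antiderivative F(x) = -x^6/2 + 3*x^5/5 - 11*x^4/4 + 8*x^3/3 - 3*x^2 + 4*x at the endpoints):
  F(1) − F(−1) = 61/60 − (-811/60) = 218/15.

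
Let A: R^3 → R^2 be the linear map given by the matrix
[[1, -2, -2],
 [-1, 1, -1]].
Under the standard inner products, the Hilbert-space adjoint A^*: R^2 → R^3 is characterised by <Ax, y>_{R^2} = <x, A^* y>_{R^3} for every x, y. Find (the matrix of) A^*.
A^* = A^T =
[[1, -1],
 [-2, 1],
 [-2, -1]]

For real matrices with standard dot products, the defining identity <Ax, y> = <x, A^* y> gives (Ax)^T y = x^T (A^*) y, i.e. x^T A^T y = x^T (A^*) y. Since this holds for all x, y, we must have A^* = A^T. Therefore
A^* =
[[1, -1],
 [-2, 1],
 [-2, -1]].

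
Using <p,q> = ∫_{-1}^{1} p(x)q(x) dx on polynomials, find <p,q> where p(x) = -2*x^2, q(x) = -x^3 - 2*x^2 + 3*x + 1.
<p,q> = 4/15

Expand the product: p(x)·q(x) = 2*x^5 + 4*x^4 - 6*x^3 - 2*x^2.
∫_{-1}^{1} of each monomial x^k gives [2/(k+1) if k even, 0 if k odd]. Integrating term-by-term (or equivalently evaluating the antiderivative F(x) = x^6/3 + 4*x^5/5 - 3*x^4/2 - 2*x^3/3 at the endpoints):
  F(1) − F(−1) = -31/30 − (-13/10) = 4/15.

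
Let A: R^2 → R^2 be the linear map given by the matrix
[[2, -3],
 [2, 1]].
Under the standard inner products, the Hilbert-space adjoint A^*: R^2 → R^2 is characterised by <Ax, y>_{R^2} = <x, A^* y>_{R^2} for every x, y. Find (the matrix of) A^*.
A^* = A^T =
[[2, 2],
 [-3, 1]]

For real matrices with standard dot products, the defining identity <Ax, y> = <x, A^* y> gives (Ax)^T y = x^T (A^*) y, i.e. x^T A^T y = x^T (A^*) y. Since this holds for all x, y, we must have A^* = A^T. Therefore
A^* =
[[2, 2],
 [-3, 1]].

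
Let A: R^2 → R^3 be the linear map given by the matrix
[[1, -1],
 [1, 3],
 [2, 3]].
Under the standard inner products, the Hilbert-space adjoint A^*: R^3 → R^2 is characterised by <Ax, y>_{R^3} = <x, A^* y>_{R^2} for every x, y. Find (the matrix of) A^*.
A^* = A^T =
[[1, 1, 2],
 [-1, 3, 3]]

For real matrices with standard dot products, the defining identity <Ax, y> = <x, A^* y> gives (Ax)^T y = x^T (A^*) y, i.e. x^T A^T y = x^T (A^*) y. Since this holds for all x, y, we must have A^* = A^T. Therefore
A^* =
[[1, 1, 2],
 [-1, 3, 3]].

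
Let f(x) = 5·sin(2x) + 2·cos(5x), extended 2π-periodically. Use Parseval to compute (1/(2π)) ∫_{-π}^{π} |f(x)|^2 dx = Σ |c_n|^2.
Σ |c_n|^2 = 29/2

Expand |f|^2 and use orthogonality of {sin(nx), cos(mx)} on [-π, π]:
  ∫_{-π}^{π} sin(nx)^2 dx = π, ∫ cos(mx)^2 dx = π, and cross terms integrate to 0.
So ∫_{-π}^{π} f(x)^2 dx = 5^2 · π + 2^2 · π = (25 + 4)π.
Divide by 2π: (25 + 4)/2 = 29/2.
By Parseval, this equals Σ |c_n|^2.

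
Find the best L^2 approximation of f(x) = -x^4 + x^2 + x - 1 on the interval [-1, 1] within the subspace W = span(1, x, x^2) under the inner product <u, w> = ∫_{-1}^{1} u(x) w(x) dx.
g(x) = x^2/7 + x - 32/35

The best approximation g ∈ W is the orthogonal projection of f onto W. Writing g = a_0 + a_1 x + a_2 x^2, the coefficients solve the normal equations G · a = b where
  G_{ij} = <φ_i, φ_j> and b_i = <f, φ_i>, with φ_0 = 1, φ_1 = x, φ_2 = x^2.
G =
  [2, 0, 2/3]
  [0, 2/3, 0]
  [2/3, 0, 2/5],
b = (-26/15, 2/3, -58/105).
Solving gives a_0 = -32/35, a_1 = 1, a_2 = 1/7, so
  g(x) = x^2/7 + x - 32/35.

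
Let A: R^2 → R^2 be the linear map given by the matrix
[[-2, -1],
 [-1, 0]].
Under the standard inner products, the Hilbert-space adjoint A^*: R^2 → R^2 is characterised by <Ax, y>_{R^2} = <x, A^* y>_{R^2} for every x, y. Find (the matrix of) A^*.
A^* = A^T =
[[-2, -1],
 [-1, 0]]

For real matrices with standard dot products, the defining identity <Ax, y> = <x, A^* y> gives (Ax)^T y = x^T (A^*) y, i.e. x^T A^T y = x^T (A^*) y. Since this holds for all x, y, we must have A^* = A^T. Therefore
A^* =
[[-2, -1],
 [-1, 0]].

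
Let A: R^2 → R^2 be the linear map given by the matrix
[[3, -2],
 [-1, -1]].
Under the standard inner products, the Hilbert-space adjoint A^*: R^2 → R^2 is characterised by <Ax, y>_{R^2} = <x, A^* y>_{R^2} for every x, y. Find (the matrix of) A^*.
A^* = A^T =
[[3, -1],
 [-2, -1]]

For real matrices with standard dot products, the defining identity <Ax, y> = <x, A^* y> gives (Ax)^T y = x^T (A^*) y, i.e. x^T A^T y = x^T (A^*) y. Since this holds for all x, y, we must have A^* = A^T. Therefore
A^* =
[[3, -1],
 [-2, -1]].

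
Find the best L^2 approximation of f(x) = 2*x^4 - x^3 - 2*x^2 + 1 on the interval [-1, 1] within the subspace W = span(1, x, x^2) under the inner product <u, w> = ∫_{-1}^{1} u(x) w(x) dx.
g(x) = -2*x^2/7 - 3*x/5 + 29/35

The best approximation g ∈ W is the orthogonal projection of f onto W. Writing g = a_0 + a_1 x + a_2 x^2, the coefficients solve the normal equations G · a = b where
  G_{ij} = <φ_i, φ_j> and b_i = <f, φ_i>, with φ_0 = 1, φ_1 = x, φ_2 = x^2.
G =
  [2, 0, 2/3]
  [0, 2/3, 0]
  [2/3, 0, 2/5],
b = (22/15, -2/5, 46/105).
Solving gives a_0 = 29/35, a_1 = -3/5, a_2 = -2/7, so
  g(x) = -2*x^2/7 - 3*x/5 + 29/35.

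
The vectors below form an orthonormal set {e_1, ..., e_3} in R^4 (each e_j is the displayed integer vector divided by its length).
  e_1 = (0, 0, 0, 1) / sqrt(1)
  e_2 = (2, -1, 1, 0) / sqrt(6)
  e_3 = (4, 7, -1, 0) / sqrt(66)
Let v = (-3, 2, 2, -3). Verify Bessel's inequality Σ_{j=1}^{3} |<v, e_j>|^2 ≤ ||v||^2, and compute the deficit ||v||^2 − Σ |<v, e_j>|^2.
Σ |<v, e_j>|^2 = 15; ||v||^2 = 26; deficit = 11

Write each e_j = u_j / sqrt(<u_j, u_j>) where u_j is the displayed integer vector. Then <v, e_j> = <v, u_j> / sqrt(<u_j, u_j>), so |<v, e_j>|^2 = <v, u_j>^2 / <u_j, u_j>.
Coefficients: <v, e_1> = -3/sqrt(1), <v, e_2> = -6/sqrt(6), <v, e_3> = 0/sqrt(66).
Square and sum: Σ |<v, e_j>|^2 = 15.
Compute ||v||^2 = v·v = 26.
Deficit = 26 − 15 = 11 ≥ 0, confirming Bessel's inequality. (The deficit equals ||v − Σ <v,e_j> e_j||^2, the squared distance from v to span{e_j}.)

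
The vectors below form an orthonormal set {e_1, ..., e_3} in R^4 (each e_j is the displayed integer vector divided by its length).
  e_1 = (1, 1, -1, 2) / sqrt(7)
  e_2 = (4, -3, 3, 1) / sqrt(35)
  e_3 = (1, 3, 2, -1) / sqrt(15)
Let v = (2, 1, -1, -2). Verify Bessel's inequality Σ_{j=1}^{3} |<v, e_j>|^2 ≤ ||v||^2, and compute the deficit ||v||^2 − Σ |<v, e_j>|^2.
Σ |<v, e_j>|^2 = 5/3; ||v||^2 = 10; deficit = 25/3

Write each e_j = u_j / sqrt(<u_j, u_j>) where u_j is the displayed integer vector. Then <v, e_j> = <v, u_j> / sqrt(<u_j, u_j>), so |<v, e_j>|^2 = <v, u_j>^2 / <u_j, u_j>.
Coefficients: <v, e_1> = 0/sqrt(7), <v, e_2> = 0/sqrt(35), <v, e_3> = 5/sqrt(15).
Square and sum: Σ |<v, e_j>|^2 = 5/3.
Compute ||v||^2 = v·v = 10.
Deficit = 10 − 5/3 = 25/3 ≥ 0, confirming Bessel's inequality. (The deficit equals ||v − Σ <v,e_j> e_j||^2, the squared distance from v to span{e_j}.)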